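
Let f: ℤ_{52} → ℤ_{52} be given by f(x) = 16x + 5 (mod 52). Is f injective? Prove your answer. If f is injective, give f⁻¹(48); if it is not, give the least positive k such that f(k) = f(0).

We have gcd(16, 52) = 4 > 1. Taking s = 0 and t = 13: f(0) = 5 and f(13) = 16·13 + 5 = 213 ≡ 5 (mod 52).
So f(0) = f(13) while 0 ≠ 13, so f is not injective.
Since f is not injective, we find the least positive k with f(k) = f(0): this means 16k ≡ 0 (mod 52), i.e. 52 ∣ 16k. Since gcd(16, 52) = 4, dividing through by 4 this holds exactly when 13 ∣ 4k, and as gcd(4, 13) = 1, exactly when 13 ∣ k.
The smallest positive such k is 13.

13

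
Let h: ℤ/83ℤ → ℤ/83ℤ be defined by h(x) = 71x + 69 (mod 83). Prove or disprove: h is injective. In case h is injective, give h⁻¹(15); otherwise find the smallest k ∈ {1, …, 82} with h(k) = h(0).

46

If h(s) = h(t), then 71s ≡ 71t (mod 83). Because gcd(71, 83) = 1, we may cancel 71 to get s ≡ t (mod 83).
So h is injective.
We now compute 71⁻¹ mod 83 explicitly. Euclid's algorithm: 83 = 1·71 + 12, 71 = 5·12 + 11, 12 = 1·11 + 1; back-substituting gives 1 = 76·71 − 65·83, so 71⁻¹ ≡ 76 (mod 83).
Since h is injective, we find h⁻¹(15): we need 71x ≡ 15 − 69 ≡ 29 (mod 83). Using 71⁻¹ = 76: x ≡ 76·29 = 2204 = 26·83 + 46, so x = 46.
Check: h(46) = 71·46 + 69 = 3335 = 40·83 + 15 ≡ 15 (mod 83).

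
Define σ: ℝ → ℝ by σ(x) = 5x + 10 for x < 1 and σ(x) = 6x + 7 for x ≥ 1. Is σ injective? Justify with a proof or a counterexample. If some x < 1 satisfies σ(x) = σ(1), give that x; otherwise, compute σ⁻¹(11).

3/5

Both pieces are strictly increasing (slopes 5 and 6), so each is injective on its own interval.
The left piece maps (−∞, 1) onto (−∞, 15); the right piece maps [1, ∞) onto [13, ∞).
These images overlap. In particular σ(1) = 13 (right piece), and solving 5x + 10 = 13 on the left piece gives x = 3/5 < 1.
So σ(3/5) = σ(1) with 3/5 ≠ 1, and σ is not injective. This x = 3/5 is the requested value below 1.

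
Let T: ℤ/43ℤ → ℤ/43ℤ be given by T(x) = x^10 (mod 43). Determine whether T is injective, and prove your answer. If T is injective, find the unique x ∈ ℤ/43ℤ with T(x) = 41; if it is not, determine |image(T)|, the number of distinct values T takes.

T(21): Repeated squaring mod 43: 21^1 ≡ 21, 21^2 ≡ 21² = 441 ≡ 11, 21^4 ≡ 11² = 121 ≡ 35, 21^8 ≡ 35² = 1225 ≡ 21. Since 10 = 8 + 2, 21^10 ≡ 21·11: 21·11 = 231 ≡ 16. So 21^10 ≡ 16 (mod 43).
T(22): Repeated squaring mod 43: 22^1 ≡ 22, 22^2 ≡ 22² = 484 ≡ 11, 22^4 ≡ 11² = 121 ≡ 35, 22^8 ≡ 35² = 1225 ≡ 21. Since 10 = 8 + 2, 22^10 ≡ 21·11: 21·11 = 231 ≡ 16. So 22^10 ≡ 16 (mod 43).
So T(21) = T(22) = 16 while 21 ≠ 22, so T is not injective.
Since T is not injective, we determine |image(T)|. Computing x^10 mod 43 for each x (by repeated squaring, reducing mod 43 at every step), the values T(0), T(1), …, T(42) are: 0, 1, 35, 10, 21, 24, 6, 36, 4, 14, 23, 41, 38, 15, 13, 25, 11, 9, 17, 40, 31, 16, 16, 31, 40, 17, 9, 11, 25, 13, 15, 38, 41, 23, 14, 4, 36, 6, 24, 21, 10, 35, 1.
The distinct values are {0, 1, 4, 6, 9, 10, 11, 13, 14, 15, 16, 17, 21, 23, 24, 25, 31, 35, 36, 38, 40, 41}; there are 22 of them.

22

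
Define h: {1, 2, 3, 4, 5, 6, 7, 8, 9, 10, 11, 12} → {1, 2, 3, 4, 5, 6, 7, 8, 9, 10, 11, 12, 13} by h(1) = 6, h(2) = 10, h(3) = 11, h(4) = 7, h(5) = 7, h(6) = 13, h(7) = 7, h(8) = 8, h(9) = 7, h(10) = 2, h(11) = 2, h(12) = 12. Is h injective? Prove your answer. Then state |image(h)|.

8

h(4) = 7 = h(5) with 4 ≠ 5, so h is not injective.
The image of h is {2, 6, 7, 8, 10, 11, 12, 13}, which has 8 elements.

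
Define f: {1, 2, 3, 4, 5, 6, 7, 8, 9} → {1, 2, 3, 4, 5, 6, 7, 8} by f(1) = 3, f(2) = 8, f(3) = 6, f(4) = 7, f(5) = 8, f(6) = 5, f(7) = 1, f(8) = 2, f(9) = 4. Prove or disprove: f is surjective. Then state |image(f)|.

8

Every element of the codomain has a preimage: 1 = f(7), 2 = f(8), 3 = f(1), 4 = f(9), 5 = f(6), 6 = f(3), 7 = f(4), 8 = f(2).
Thus f is surjective.
The image of f is {1, 2, 3, 4, 5, 6, 7, 8}, which has 8 elements.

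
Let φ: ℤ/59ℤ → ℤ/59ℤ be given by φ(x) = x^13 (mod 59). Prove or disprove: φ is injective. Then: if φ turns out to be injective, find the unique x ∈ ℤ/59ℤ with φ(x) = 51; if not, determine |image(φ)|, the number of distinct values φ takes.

15

Since 59 is prime, the nonzero elements of ℤ/59ℤ form a cyclic group of order 58.
As gcd(13, 58) = 1, raising to the 13th power is a bijection on this group: if u^13 ≡ v^13 then (uv^{−1})^13 = 1, and the only element of order dividing gcd(13, 58) = 1 is 1, so u = v.
With φ(0) = 0 this makes φ injective on all of ℤ/59ℤ, hence bijective (finite equal-size domain and codomain). In particular φ is injective.
Since φ is injective, we find the preimage of 51. The inverse of x ↦ x^13 on (ℤ/59ℤ)^× is x ↦ x^9, because 13·9 = 117 = 2·58 + 1 ≡ 1 (mod 58) and x^{58} = 1 for x ≠ 0 (Fermat). So φ⁻¹(51) = 51^9 mod 59.
Repeated squaring mod 59: 51^1 ≡ 51, 51^2 ≡ 51² = 2601 ≡ 5, 51^4 ≡ 5² = 25, 51^8 ≡ 25² = 625 ≡ 35. Since 9 = 8 + 1, 51^9 ≡ 35·51: 35·51 = 1785 ≡ 15. So 51^9 ≡ 15 (mod 59).
Hence φ⁻¹(51) = 15.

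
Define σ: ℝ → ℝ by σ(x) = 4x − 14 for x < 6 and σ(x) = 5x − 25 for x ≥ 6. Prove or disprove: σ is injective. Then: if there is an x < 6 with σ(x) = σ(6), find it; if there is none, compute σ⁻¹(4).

Both pieces are strictly increasing (slopes 4 and 5), so each is injective on its own interval.
The left piece maps (−∞, 6) onto (−∞, 10); the right piece maps [6, ∞) onto [5, ∞).
These images overlap. In particular σ(6) = 5 (right piece), and solving 4x − 14 = 5 on the left piece gives x = 19/4 < 6.
So σ(19/4) = σ(6) with 19/4 ≠ 6, and σ is not injective. This x = 19/4 is the requested value below 6.

19/4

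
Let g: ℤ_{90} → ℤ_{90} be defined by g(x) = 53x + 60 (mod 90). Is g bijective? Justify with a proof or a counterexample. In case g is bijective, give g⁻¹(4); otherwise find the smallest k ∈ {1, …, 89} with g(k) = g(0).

Suppose g(s) = g(t) in ℤ_{90}. Then 53s + 60 ≡ 53t + 60 (mod 90), therefore 53(s − t) ≡ 0 (mod 90).
Since gcd(53, 90) = 1, 53 is invertible modulo 90, hence s − t ≡ 0 (mod 90), i.e. s = t.
We now compute 53⁻¹ mod 90 explicitly. Euclid's algorithm: 90 = 1·53 + 37, 53 = 1·37 + 16, 37 = 2·16 + 5, 16 = 3·5 + 1; back-substituting gives 1 = 17·53 − 10·90, so 53⁻¹ ≡ 17 (mod 90).
Then y ↦ 17(y − 60) is a two-sided inverse to g, so every y ∈ ℤ_{90} has a preimage.
So g is bijective.
Since g is bijective, we compute g⁻¹(4): solve 53x + 60 ≡ 4 (mod 90), i.e. 53x ≡ 34 (mod 90).
Multiplying by 53⁻¹ = 17 gives x ≡ 17·34 = 578 = 6·90 + 38 ≡ 38 (mod 90).
Check: g(38) = 53·38 + 60 = 2074 = 23·90 + 4 ≡ 4 (mod 90).

38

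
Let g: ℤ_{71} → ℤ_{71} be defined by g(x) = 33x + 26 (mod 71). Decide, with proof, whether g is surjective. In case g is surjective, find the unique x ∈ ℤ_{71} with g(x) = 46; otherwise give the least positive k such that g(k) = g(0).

Recall: surjectivity means every element of the codomain has a preimage under g.
Since gcd(33, 71) = 1, 33 is invertible modulo 71. Euclid's algorithm: 71 = 2·33 + 5, 33 = 6·5 + 3, 5 = 1·3 + 2, 3 = 1·2 + 1; back-substituting gives 1 = 28·33 − 13·71, so 33⁻¹ ≡ 28 (mod 71).
For any y ∈ ℤ_{71}, x = 28(y − 26) mod 71 satisfies g(x) = 33·28(y − 26) + 26 ≡ y (since 33·28 ≡ 1 mod 71). So every y has a preimage.
Thus g is surjective.
Since g is surjective, we compute g⁻¹(46): solve 33x + 26 ≡ 46 (mod 71), i.e. 33x ≡ 20 (mod 71).
Multiplying by 33⁻¹ = 28 gives x ≡ 28·20 = 560 = 7·71 + 63 ≡ 63 (mod 71).
Check: g(63) = 33·63 + 26 = 2105 = 29·71 + 46 ≡ 46 (mod 71).

63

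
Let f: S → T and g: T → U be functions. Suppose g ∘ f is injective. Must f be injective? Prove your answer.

injective

Suppose f(s) = f(t). Applying g: (g ∘ f)(s) = (g ∘ f)(t). Since g ∘ f is injective, s = t. Hence f is injective.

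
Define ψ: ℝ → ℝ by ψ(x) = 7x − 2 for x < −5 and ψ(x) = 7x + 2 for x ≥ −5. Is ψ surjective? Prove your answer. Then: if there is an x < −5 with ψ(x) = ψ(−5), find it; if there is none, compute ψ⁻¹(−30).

-32/7

Both pieces are strictly increasing (slopes 7 and 7), so each is injective on its own interval.
The left piece maps (−∞, −5) onto (−∞, −37); the right piece maps [−5, ∞) onto [−33, ∞).
The union (−∞, −37) ∪ [−33, ∞) omits the interval between −37 and −33; in particular −37 has no preimage. So ψ is not surjective.
Because the two images are disjoint, no x < −5 has ψ(x) = ψ(−5), so we compute ψ⁻¹(−30): −30 lies in [−33, ∞), so solve 7x + 2 = −30: x = (−30 − 2)/7 = −32/7.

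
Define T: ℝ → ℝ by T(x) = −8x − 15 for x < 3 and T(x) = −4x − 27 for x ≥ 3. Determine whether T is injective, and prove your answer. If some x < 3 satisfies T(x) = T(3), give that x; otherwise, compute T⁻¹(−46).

19/4

Both pieces are strictly decreasing (slopes −8 and −4), so each is injective on its own interval.
The left piece maps (−∞, 3) onto (−39, ∞); the right piece maps [3, ∞) onto (−∞, −39].
These images are disjoint, so no value is attained by both pieces. So T is injective.
Because the two images are disjoint, no x < 3 has T(x) = T(3), so we compute T⁻¹(−46): −46 lies in (−∞, −39], so solve −4x − 27 = −46: x = (−46 + 27)/(−4) = 19/4.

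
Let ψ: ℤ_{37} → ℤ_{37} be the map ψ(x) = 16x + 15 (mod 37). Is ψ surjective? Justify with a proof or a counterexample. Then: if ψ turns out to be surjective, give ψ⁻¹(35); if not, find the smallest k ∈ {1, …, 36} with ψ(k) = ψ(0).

29

By definition, surjectivity means every element of the codomain has a preimage under ψ.
Since gcd(16, 37) = 1, 16 is invertible modulo 37. Euclid's algorithm: 37 = 2·16 + 5, 16 = 3·5 + 1; back-substituting gives 1 = 7·16 − 3·37, so 16⁻¹ ≡ 7 (mod 37).
For any y ∈ ℤ_{37}, x = 7(y − 15) mod 37 satisfies ψ(x) = 16·7(y − 15) + 15 ≡ y (since 16·7 ≡ 1 mod 37). So every y has a preimage.
So ψ is surjective.
Since ψ is surjective, we compute ψ⁻¹(35): solve 16x + 15 ≡ 35 (mod 37), i.e. 16x ≡ 20 (mod 37).
Multiplying by 16⁻¹ = 7 gives x ≡ 7·20 = 140 = 3·37 + 29 ≡ 29 (mod 37).
Check: ψ(29) = 16·29 + 15 = 479 = 12·37 + 35 ≡ 35 (mod 37).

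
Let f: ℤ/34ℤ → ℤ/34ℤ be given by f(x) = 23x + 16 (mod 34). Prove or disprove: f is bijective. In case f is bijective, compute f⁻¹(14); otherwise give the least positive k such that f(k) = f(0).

28

Suppose f(s) = f(t) in ℤ/34ℤ. Then 23s + 16 ≡ 23t + 16 (mod 34), therefore 23(s − t) ≡ 0 (mod 34).
Since gcd(23, 34) = 1, 23 is invertible modulo 34, hence s − t ≡ 0 (mod 34), i.e. s = t.
We now compute 23⁻¹ mod 34 explicitly. Euclid's algorithm: 34 = 1·23 + 11, 23 = 2·11 + 1; back-substituting gives 1 = 3·23 − 2·34, so 23⁻¹ ≡ 3 (mod 34).
For any y ∈ ℤ/34ℤ, x = 3(y − 16) mod 34 satisfies f(x) = 23·3(y − 16) + 16 ≡ y (since 23·3 ≡ 1 mod 34). So every y has a preimage.
So f is bijective.
Since f is bijective, we compute f⁻¹(14): solve 23x + 16 ≡ 14 (mod 34), i.e. 23x ≡ 32 (mod 34).
Multiplying by 23⁻¹ = 3 gives x ≡ 3·32 = 96 = 2·34 + 28 ≡ 28 (mod 34).
Check: f(28) = 23·28 + 16 = 660 = 19·34 + 14 ≡ 14 (mod 34).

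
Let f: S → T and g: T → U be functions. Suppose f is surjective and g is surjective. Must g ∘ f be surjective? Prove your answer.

Let c ∈ U. Since g is surjective, there is b ∈ T with g(b) = c. Since f is surjective, there is a ∈ S with f(a) = b.
Then (g ∘ f)(a) = g(b) = c. So g ∘ f is surjective.

surjective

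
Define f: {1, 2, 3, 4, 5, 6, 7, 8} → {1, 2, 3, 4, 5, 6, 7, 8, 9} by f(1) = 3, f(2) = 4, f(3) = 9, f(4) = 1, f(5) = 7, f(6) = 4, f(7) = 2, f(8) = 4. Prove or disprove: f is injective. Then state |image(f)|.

6

f(2) = 4 = f(6) with 2 ≠ 6, so f is not injective.
The image of f is {1, 2, 3, 4, 7, 9}, which has 6 elements.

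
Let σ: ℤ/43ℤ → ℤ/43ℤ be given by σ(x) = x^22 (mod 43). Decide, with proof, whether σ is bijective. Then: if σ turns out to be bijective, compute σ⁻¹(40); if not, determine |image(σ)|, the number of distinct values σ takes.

σ(21): Repeated squaring mod 43: 21^1 ≡ 21, 21^2 ≡ 21² = 441 ≡ 11, 21^4 ≡ 11² = 121 ≡ 35, 21^8 ≡ 35² = 1225 ≡ 21, 21^16 ≡ 21² = 441 ≡ 11. Since 22 = 16 + 4 + 2, 21^22 ≡ 11·35·11: 11·35 = 385 ≡ 41, then 41·11 = 451 ≡ 21. So 21^22 ≡ 21 (mod 43).
σ(22): Repeated squaring mod 43: 22^1 ≡ 22, 22^2 ≡ 22² = 484 ≡ 11, 22^4 ≡ 11² = 121 ≡ 35, 22^8 ≡ 35² = 1225 ≡ 21, 22^16 ≡ 21² = 441 ≡ 11. Since 22 = 16 + 4 + 2, 22^22 ≡ 11·35·11: 11·35 = 385 ≡ 41, then 41·11 = 451 ≡ 21. So 22^22 ≡ 21 (mod 43).
So σ(21) = σ(22) = 21 while 21 ≠ 22, hence σ is not injective, hence not bijective.
Since σ is not bijective, we determine |image(σ)|. Computing x^22 mod 43 for each x (by repeated squaring, reducing mod 43 at every step), the values σ(0), σ(1), …, σ(42) are: 0, 1, 41, 40, 4, 38, 6, 36, 35, 9, 10, 11, 31, 13, 14, 15, 16, 17, 25, 24, 23, 21, 21, 23, 24, 25, 17, 16, 15, 14, 13, 31, 11, 10, 9, 35, 36, 6, 38, 4, 40, 41, 1.
The distinct values are {0, 1, 4, 6, 9, 10, 11, 13, 14, 15, 16, 17, 21, 23, 24, 25, 31, 35, 36, 38, 40, 41}; there are 22 of them.

22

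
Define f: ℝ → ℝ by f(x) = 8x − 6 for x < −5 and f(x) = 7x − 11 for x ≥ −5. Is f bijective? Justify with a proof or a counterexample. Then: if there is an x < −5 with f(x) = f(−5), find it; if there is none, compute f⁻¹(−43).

Both pieces are strictly increasing (slopes 8 and 7), so each is injective on its own interval.
The left piece maps (−∞, −5) onto (−∞, −46); the right piece maps [−5, ∞) onto [−46, ∞).
Since −46 = −46, the images partition ℝ: f is injective and surjective, hence bijective.
Because the two images are disjoint, no x < −5 has f(x) = f(−5), so we compute f⁻¹(−43): −43 lies in [−46, ∞), so solve 7x − 11 = −43: x = (−43 + 11)/7 = −32/7.

-32/7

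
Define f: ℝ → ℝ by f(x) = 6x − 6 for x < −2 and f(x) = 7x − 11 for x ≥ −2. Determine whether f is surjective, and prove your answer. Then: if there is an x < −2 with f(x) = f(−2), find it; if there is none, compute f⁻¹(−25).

Both pieces are strictly increasing (slopes 6 and 7), so each is injective on its own interval.
The left piece maps (−∞, −2) onto (−∞, −18); the right piece maps [−2, ∞) onto [−25, ∞).
The union (−∞, −18) ∪ [−25, ∞) covers ℝ, so f is surjective.
For the follow-up: the images overlap, so an x < −2 with f(x) = f(−2) exists. f(−2) = −25; solving 6x − 6 = −25 for x < −2 gives x = (−25 + 6)/6 = −19/6.

-19/6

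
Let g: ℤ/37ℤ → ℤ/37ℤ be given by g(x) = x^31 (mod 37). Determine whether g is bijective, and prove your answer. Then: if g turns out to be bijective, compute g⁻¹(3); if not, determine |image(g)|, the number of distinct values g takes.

4

Since 37 is prime, the nonzero elements of ℤ/37ℤ form a cyclic group of order 36.
As gcd(31, 36) = 1, raising to the 31st power is a bijection on this group: if x_1^31 ≡ x_2^31 then (x_1x_2^{−1})^31 = 1, and the only element of order dividing gcd(31, 36) = 1 is 1, so x_1 = x_2.
With g(0) = 0 this makes g injective on all of ℤ/37ℤ, hence bijective (finite equal-size domain and codomain). In particular g is bijective.
Since g is bijective, we find the preimage of 3. The inverse of x ↦ x^31 on (ℤ/37ℤ)^× is x ↦ x^7, because 31·7 = 217 = 6·36 + 1 ≡ 1 (mod 36) and x^{36} = 1 for x ≠ 0 (Fermat). So g⁻¹(3) = 3^7 mod 37.
Repeated squaring mod 37: 3^1 ≡ 3, 3^2 ≡ 3² = 9, 3^4 ≡ 9² = 81 ≡ 7. Since 7 = 4 + 2 + 1, 3^7 ≡ 7·9·3: 7·9 = 63 ≡ 26, then 26·3 = 78 ≡ 4. So 3^7 ≡ 4 (mod 37).
Hence g⁻¹(3) = 4.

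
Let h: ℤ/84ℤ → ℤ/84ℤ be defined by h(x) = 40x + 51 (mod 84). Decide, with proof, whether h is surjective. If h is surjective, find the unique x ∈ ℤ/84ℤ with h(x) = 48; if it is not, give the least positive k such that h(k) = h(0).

Since gcd(40, 84) = 4, we have 40x ≡ 0 (mod 4) for all x, so h(x) ≡ 3 (mod 4).
But 0 ≢ 3 (mod 4), so 0 ∈ ℤ/84ℤ has no preimage. Thus h is not surjective.
Since h is not surjective, we find the least positive k with h(k) = h(0): this means 40k ≡ 0 (mod 84), i.e. 84 ∣ 40k. Since gcd(40, 84) = 4, dividing through by 4 this holds exactly when 21 ∣ 10k, and as gcd(10, 21) = 1, exactly when 21 ∣ k.
The smallest positive such k is 21.

21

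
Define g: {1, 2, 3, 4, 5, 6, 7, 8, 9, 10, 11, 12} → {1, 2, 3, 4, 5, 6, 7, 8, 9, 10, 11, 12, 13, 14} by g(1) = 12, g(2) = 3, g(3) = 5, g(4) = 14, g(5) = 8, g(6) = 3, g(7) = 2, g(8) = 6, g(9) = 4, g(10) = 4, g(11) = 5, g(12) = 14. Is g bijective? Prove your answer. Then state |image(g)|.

8

g(2) = 3 = g(6) with 2 ≠ 6, so g is not injective, hence not bijective.
The image of g is {2, 3, 4, 5, 6, 8, 12, 14}, which has 8 elements.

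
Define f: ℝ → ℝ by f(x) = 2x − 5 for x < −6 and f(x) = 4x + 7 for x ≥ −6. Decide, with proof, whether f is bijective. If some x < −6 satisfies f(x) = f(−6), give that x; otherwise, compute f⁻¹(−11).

-9/2

Both pieces are strictly increasing (slopes 2 and 4), so each is injective on its own interval.
The left piece maps (−∞, −6) onto (−∞, −17); the right piece maps [−6, ∞) onto [−17, ∞).
Since −17 = −17, the images partition ℝ: f is injective and surjective, hence bijective.
Because the two images are disjoint, no x < −6 has f(x) = f(−6), so we compute f⁻¹(−11): −11 lies in [−17, ∞), so solve 4x + 7 = −11: x = (−11 − 7)/4 = −9/2.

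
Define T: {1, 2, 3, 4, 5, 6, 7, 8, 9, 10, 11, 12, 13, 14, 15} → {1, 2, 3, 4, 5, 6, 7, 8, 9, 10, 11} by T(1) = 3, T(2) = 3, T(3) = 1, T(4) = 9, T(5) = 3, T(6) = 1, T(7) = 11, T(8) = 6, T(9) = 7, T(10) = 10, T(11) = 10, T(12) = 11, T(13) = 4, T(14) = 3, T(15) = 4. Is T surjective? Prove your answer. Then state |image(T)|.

8

No element maps to 2, so T is not surjective.
The image of T is {1, 3, 4, 6, 7, 9, 10, 11}, which has 8 elements.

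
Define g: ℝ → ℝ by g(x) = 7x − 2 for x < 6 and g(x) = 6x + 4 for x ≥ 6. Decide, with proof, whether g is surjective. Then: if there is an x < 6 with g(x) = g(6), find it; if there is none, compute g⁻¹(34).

36/7

Both pieces are strictly increasing (slopes 7 and 6), so each is injective on its own interval.
The left piece maps (−∞, 6) onto (−∞, 40); the right piece maps [6, ∞) onto [40, ∞).
These images together cover ℝ, so g is surjective.
Because the two images are disjoint, no x < 6 has g(x) = g(6), so we compute g⁻¹(34): 34 lies in (−∞, 40), so solve 7x − 2 = 34: x = (34 + 2)/7 = 36/7.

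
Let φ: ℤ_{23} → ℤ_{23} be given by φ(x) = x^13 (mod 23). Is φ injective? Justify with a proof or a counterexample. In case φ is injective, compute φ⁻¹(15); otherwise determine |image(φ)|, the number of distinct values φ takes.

Since 23 is prime, the nonzero elements of ℤ_{23} form a cyclic group of order 22.
As gcd(13, 22) = 1, raising to the 13th power is a bijection on this group: if x_1^13 ≡ x_2^13 then (x_1x_2^{−1})^13 = 1, and the only element of order dividing gcd(13, 22) = 1 is 1, so x_1 = x_2.
With φ(0) = 0 this makes φ injective on all of ℤ_{23}, hence bijective (finite equal-size domain and codomain). In particular φ is injective.
Since φ is injective, we find the preimage of 15. The inverse of x ↦ x^13 on (ℤ_{23})^× is x ↦ x^17, because 13·17 = 221 = 10·22 + 1 ≡ 1 (mod 22) and x^{22} = 1 for x ≠ 0 (Fermat). So φ⁻¹(15) = 15^17 mod 23.
Repeated squaring mod 23: 15^1 ≡ 15, 15^2 ≡ 15² = 225 ≡ 18, 15^4 ≡ 18² = 324 ≡ 2, 15^8 ≡ 2² = 4, 15^16 ≡ 4² = 16. Since 17 = 16 + 1, 15^17 ≡ 16·15: 16·15 = 240 ≡ 10. So 15^17 ≡ 10 (mod 23).
Hence φ⁻¹(15) = 10.

10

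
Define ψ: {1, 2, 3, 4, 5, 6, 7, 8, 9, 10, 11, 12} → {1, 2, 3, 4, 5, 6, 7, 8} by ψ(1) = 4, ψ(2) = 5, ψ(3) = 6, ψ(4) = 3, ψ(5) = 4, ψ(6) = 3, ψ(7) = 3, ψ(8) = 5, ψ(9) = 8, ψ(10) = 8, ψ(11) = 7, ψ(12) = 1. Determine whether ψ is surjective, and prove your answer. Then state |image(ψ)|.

7

No element maps to 2, so ψ is not surjective.
The image of ψ is {1, 3, 4, 5, 6, 7, 8}, which has 7 elements.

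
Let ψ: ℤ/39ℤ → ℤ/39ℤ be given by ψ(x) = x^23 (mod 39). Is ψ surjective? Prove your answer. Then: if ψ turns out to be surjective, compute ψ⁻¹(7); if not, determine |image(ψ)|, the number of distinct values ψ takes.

28

Computing x^23 mod 39 for each x (by repeated squaring, reducing mod 39 at every step), the values ψ(0), ψ(1), …, ψ(38) are: 0, 1, 20, 9, 10, 8, 24, 28, 5, 3, 4, 32, 12, 13, 14, 33, 22, 23, 21, 37, 2, 18, 16, 17, 6, 25, 26, 27, 7, 35, 36, 34, 11, 15, 31, 29, 30, 19, 38.
Every element of ℤ/39ℤ appears exactly once in this list, so ψ is a bijection, and in particular surjective.
Since ψ is surjective, we read off the preimage of 7 from the same table: ψ(28) = 7, so ψ⁻¹(7) = 28.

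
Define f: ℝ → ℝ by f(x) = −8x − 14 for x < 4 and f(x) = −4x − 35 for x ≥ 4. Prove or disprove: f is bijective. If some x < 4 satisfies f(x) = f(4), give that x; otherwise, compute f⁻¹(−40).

Both pieces are strictly decreasing (slopes −8 and −4), so each is injective on its own interval.
The left piece maps (−∞, 4) onto (−46, ∞); the right piece maps [4, ∞) onto (−∞, −51].
The images leave a gap (−46 has no preimage), so f is not surjective, hence not bijective.
Because the two images are disjoint, no x < 4 has f(x) = f(4), so we compute f⁻¹(−40): −40 lies in (−46, ∞), so solve −8x − 14 = −40: x = (−40 + 14)/(−8) = 13/4.

13/4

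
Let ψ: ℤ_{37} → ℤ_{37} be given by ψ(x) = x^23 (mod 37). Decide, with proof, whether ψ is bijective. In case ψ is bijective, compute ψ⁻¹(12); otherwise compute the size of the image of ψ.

Since 37 is prime, the nonzero elements of ℤ_{37} form a cyclic group of order 36.
As gcd(23, 36) = 1, raising to the 23rd power is a bijection on this group: if a^23 ≡ b^23 then (ab^{−1})^23 = 1, and the only element of order dividing gcd(23, 36) = 1 is 1, so a = b.
With ψ(0) = 0 this makes ψ injective on all of ℤ_{37}, hence bijective (finite equal-size domain and codomain). In particular ψ is bijective.
Since ψ is bijective, we find the preimage of 12. The inverse of x ↦ x^23 on (ℤ_{37})^× is x ↦ x^11, because 23·11 = 253 = 7·36 + 1 ≡ 1 (mod 36) and x^{36} = 1 for x ≠ 0 (Fermat). So ψ⁻¹(12) = 12^11 mod 37.
Repeated squaring mod 37: 12^1 ≡ 12, 12^2 ≡ 12² = 144 ≡ 33, 12^4 ≡ 33² = 1089 ≡ 16, 12^8 ≡ 16² = 256 ≡ 34. Since 11 = 8 + 2 + 1, 12^11 ≡ 34·33·12: 34·33 = 1122 ≡ 12, then 12·12 = 144 ≡ 33. So 12^11 ≡ 33 (mod 37).
Hence ψ⁻¹(12) = 33.

33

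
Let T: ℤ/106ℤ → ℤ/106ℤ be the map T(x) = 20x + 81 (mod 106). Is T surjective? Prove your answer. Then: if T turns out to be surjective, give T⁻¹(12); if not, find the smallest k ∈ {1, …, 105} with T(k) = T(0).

53

Since gcd(20, 106) = 2, we have 20x ≡ 0 (mod 2) for all x, so T(x) ≡ 1 (mod 2).
But 0 ≢ 1 (mod 2), so 0 ∈ ℤ/106ℤ has no preimage. So T is not surjective.
Since T is not surjective, we find the least positive k with T(k) = T(0): this means 20k ≡ 0 (mod 106), i.e. 106 ∣ 20k. Since gcd(20, 106) = 2, dividing through by 2 this holds exactly when 53 ∣ 10k, and as gcd(10, 53) = 1, exactly when 53 ∣ k.
The smallest positive such k is 53.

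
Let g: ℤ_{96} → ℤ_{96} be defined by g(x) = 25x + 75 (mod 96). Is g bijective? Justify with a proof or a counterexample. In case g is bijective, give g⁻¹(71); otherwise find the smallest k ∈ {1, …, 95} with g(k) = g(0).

Recall: g is injective when g(s) = g(t) forces s = t.
If g(s) = g(t), then 25s ≡ 25t (mod 96). Because gcd(25, 96) = 1, we may cancel 25 to get s ≡ t (mod 96).
We now compute 25⁻¹ mod 96 explicitly. Euclid's algorithm: 96 = 3·25 + 21, 25 = 1·21 + 4, 21 = 5·4 + 1; back-substituting gives 1 = 73·25 − 19·96, so 25⁻¹ ≡ 73 (mod 96).
For any y ∈ ℤ_{96}, x = 73(y − 75) mod 96 satisfies g(x) = 25·73(y − 75) + 75 ≡ y (since 25·73 ≡ 1 mod 96). So every y has a preimage.
Therefore g is bijective.
Since g is bijective, we find g⁻¹(71): we need 25x ≡ 71 − 75 ≡ 92 (mod 96). Using 25⁻¹ = 73: x ≡ 73·92 = 6716 = 69·96 + 92, so x = 92.
Check: g(92) = 25·92 + 75 = 2375 = 24·96 + 71 ≡ 71 (mod 96).

92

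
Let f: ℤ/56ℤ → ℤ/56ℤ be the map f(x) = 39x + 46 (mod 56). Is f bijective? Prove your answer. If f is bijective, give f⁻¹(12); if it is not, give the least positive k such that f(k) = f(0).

Recall: f is injective if f(a) = f(b) implies a = b.
If f(a) = f(b), then 39a ≡ 39b (mod 56). Because gcd(39, 56) = 1, we may cancel 39 to get a ≡ b (mod 56).
We now compute 39⁻¹ mod 56 explicitly. Euclid's algorithm: 56 = 1·39 + 17, 39 = 2·17 + 5, 17 = 3·5 + 2, 5 = 2·2 + 1; back-substituting gives 1 = 23·39 − 16·56, so 39⁻¹ ≡ 23 (mod 56).
For any y ∈ ℤ/56ℤ, x = 23(y − 46) mod 56 satisfies f(x) = 39·23(y − 46) + 46 ≡ y (since 39·23 ≡ 1 mod 56). So every y has a preimage.
Hence f is bijective.
Since f is bijective, we find f⁻¹(12): we need 39x ≡ 12 − 46 ≡ 22 (mod 56). Using 39⁻¹ = 23: x ≡ 23·22 = 506 = 9·56 + 2, so x = 2.
Check: f(2) = 39·2 + 46 = 124 = 2·56 + 12 ≡ 12 (mod 56).

2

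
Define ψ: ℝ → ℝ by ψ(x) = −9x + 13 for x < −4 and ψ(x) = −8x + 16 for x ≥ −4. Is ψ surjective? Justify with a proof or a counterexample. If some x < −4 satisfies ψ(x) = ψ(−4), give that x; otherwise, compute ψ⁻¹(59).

Both pieces are strictly decreasing (slopes −9 and −8), so each is injective on its own interval.
The left piece maps (−∞, −4) onto (49, ∞); the right piece maps [−4, ∞) onto (−∞, 48].
The union (49, ∞) ∪ (−∞, 48] omits the interval between 49 and 48; in particular 49 has no preimage. So ψ is not surjective.
Because the two images are disjoint, no x < −4 has ψ(x) = ψ(−4), so we compute ψ⁻¹(59): 59 lies in (49, ∞), so solve −9x + 13 = 59: x = (59 − 13)/(−9) = −46/9.

-46/9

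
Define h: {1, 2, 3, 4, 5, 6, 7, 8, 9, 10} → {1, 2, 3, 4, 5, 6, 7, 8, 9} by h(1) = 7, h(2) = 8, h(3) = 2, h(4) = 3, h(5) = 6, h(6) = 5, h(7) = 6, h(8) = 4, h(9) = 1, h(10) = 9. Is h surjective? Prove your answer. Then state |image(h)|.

9

Every element of the codomain has a preimage: 1 = h(9), 2 = h(3), 3 = h(4), 4 = h(8), 5 = h(6), 6 = h(5), 7 = h(1), 8 = h(2), 9 = h(10).
Therefore h is surjective.
The image of h is {1, 2, 3, 4, 5, 6, 7, 8, 9}, which has 9 elements.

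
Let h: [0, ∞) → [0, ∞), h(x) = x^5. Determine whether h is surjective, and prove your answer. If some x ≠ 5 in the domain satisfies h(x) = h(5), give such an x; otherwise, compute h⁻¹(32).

For any y ∈ [0, ∞), x = y^{1/5} ∈ [0, ∞) gives h(x) = y, so h is surjective.
Since x ↦ x^5 is strictly increasing on [0, ∞), it is injective there, so no x ≠ 5 in the domain has h(x) = h(5). We therefore compute h⁻¹(32) = 32^{1/5} = 2 (indeed 2^5 = 32).

2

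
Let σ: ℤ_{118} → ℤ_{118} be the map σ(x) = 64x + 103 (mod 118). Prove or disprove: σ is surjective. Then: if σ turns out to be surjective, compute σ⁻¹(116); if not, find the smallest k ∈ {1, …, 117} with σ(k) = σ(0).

59

Since gcd(64, 118) = 2, we have 64x ≡ 0 (mod 2) for all x, so σ(x) ≡ 1 (mod 2).
But 0 ≢ 1 (mod 2), so 0 ∈ ℤ_{118} has no preimage. Therefore σ is not surjective.
Since σ is not surjective, we find the least positive k with σ(k) = σ(0): this means 64k ≡ 0 (mod 118), i.e. 118 ∣ 64k. Since gcd(64, 118) = 2, dividing through by 2 this holds exactly when 59 ∣ 32k, and as gcd(32, 59) = 1, exactly when 59 ∣ k.
The smallest positive such k is 59.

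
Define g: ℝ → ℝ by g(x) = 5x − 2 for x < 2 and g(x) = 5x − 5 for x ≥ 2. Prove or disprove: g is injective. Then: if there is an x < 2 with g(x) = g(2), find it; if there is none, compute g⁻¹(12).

Both pieces are strictly increasing (slopes 5 and 5), so each is injective on its own interval.
The left piece maps (−∞, 2) onto (−∞, 8); the right piece maps [2, ∞) onto [5, ∞).
These images overlap. In particular g(2) = 5 (right piece), and solving 5x − 2 = 5 on the left piece gives x = 7/5 < 2.
So g(7/5) = g(2) with 7/5 ≠ 2, and g is not injective. This x = 7/5 is the requested value below 2.

7/5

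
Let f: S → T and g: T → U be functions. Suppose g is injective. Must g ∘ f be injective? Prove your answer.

not injective

No. Take S = {0, 1}, T = U = {0, 1, 2}, f(0) = f(1) = 0, and g = identity (injective).
Then (g ∘ f)(0) = (g ∘ f)(1) = 0 with 0 ≠ 1, so g ∘ f is not injective.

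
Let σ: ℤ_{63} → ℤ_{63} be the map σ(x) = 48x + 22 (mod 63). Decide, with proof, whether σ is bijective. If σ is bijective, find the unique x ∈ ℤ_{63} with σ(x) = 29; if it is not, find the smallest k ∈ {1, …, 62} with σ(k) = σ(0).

Recall: injectivity means: for all s, t in the domain, σ(s) = σ(t) implies s = t.
We have gcd(48, 63) = 3 > 1. Taking s = 0 and t = 21: σ(0) = 22 and σ(21) = 48·21 + 22 = 1030 ≡ 22 (mod 63).
So σ(0) = σ(21) while 0 ≠ 21, therefore σ is not injective, hence not bijective.
Since σ is not bijective, we find the least positive k with σ(k) = σ(0): this means 48k ≡ 0 (mod 63), i.e. 63 ∣ 48k. Since gcd(48, 63) = 3, dividing through by 3 this holds exactly when 21 ∣ 16k, and as gcd(16, 21) = 1, exactly when 21 ∣ k.
The smallest positive such k is 21.

21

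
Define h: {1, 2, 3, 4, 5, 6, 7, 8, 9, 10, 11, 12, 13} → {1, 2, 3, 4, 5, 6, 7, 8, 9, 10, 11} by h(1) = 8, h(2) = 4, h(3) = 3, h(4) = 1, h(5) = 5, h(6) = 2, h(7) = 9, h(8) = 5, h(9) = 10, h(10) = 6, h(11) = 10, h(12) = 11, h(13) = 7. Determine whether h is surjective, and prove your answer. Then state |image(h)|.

11

Every element of the codomain has a preimage: 1 = h(4), 2 = h(6), 3 = h(3), 4 = h(2), 5 = h(5), 6 = h(10), 7 = h(13), 8 = h(1), 9 = h(7), 10 = h(9), 11 = h(12).
Hence h is surjective.
The image of h is {1, 2, 3, 4, 5, 6, 7, 8, 9, 10, 11}, which has 11 elements.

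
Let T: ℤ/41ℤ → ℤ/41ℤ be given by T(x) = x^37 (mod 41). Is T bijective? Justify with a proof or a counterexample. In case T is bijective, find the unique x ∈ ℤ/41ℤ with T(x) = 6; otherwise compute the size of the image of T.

24

Since 41 is prime, the nonzero elements of ℤ/41ℤ form a cyclic group of order 40.
As gcd(37, 40) = 1, raising to the 37th power is a bijection on this group: if u^37 ≡ v^37 then (uv^{−1})^37 = 1, and the only element of order dividing gcd(37, 40) = 1 is 1, so u = v.
With T(0) = 0 this makes T injective on all of ℤ/41ℤ, hence bijective (finite equal-size domain and codomain). In particular T is bijective.
Since T is bijective, we find the preimage of 6. The inverse of x ↦ x^37 on (ℤ/41ℤ)^× is x ↦ x^13, because 37·13 = 481 = 12·40 + 1 ≡ 1 (mod 40) and x^{40} = 1 for x ≠ 0 (Fermat). So T⁻¹(6) = 6^13 mod 41.
Repeated squaring mod 41: 6^1 ≡ 6, 6^2 ≡ 6² = 36, 6^4 ≡ 36² = 1296 ≡ 25, 6^8 ≡ 25² = 625 ≡ 10. Since 13 = 8 + 4 + 1, 6^13 ≡ 10·25·6: 10·25 = 250 ≡ 4, then 4·6 = 24. So 6^13 ≡ 24 (mod 41).
Hence T⁻¹(6) = 24.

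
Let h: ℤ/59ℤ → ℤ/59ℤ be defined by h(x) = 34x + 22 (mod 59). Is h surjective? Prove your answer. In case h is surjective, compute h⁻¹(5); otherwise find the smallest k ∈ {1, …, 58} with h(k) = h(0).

29

Since gcd(34, 59) = 1, 34 is invertible modulo 59. Euclid's algorithm: 59 = 1·34 + 25, 34 = 1·25 + 9, 25 = 2·9 + 7, 9 = 1·7 + 2, 7 = 3·2 + 1; back-substituting gives 1 = 33·34 − 19·59, so 34⁻¹ ≡ 33 (mod 59).
For any y ∈ ℤ/59ℤ, x = 33(y − 22) mod 59 satisfies h(x) = 34·33(y − 22) + 22 ≡ y (since 34·33 ≡ 1 mod 59). So every y has a preimage.
So h is surjective.
Since h is surjective, we find h⁻¹(5): we need 34x ≡ 5 − 22 ≡ 42 (mod 59). Using 34⁻¹ = 33: x ≡ 33·42 = 1386 = 23·59 + 29, so x = 29.
Check: h(29) = 34·29 + 22 = 1008 = 17·59 + 5 ≡ 5 (mod 59).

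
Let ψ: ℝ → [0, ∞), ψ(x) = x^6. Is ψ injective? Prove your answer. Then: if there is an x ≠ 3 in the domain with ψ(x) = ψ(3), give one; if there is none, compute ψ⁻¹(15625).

ψ(3) = 729 = (−3)^6 = ψ(−3) (since 6 is even), with 3 ≠ −3. So ψ is not injective.
For the follow-up, such an x exists: taking x = −3 ∈ ℝ gives ψ(−3) = 729 = ψ(3) with −3 ≠ 3.

-3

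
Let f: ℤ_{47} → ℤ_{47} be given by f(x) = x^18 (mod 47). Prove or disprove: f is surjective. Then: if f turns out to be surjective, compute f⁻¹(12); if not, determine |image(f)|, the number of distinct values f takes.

24

f(23): Repeated squaring mod 47: 23^1 ≡ 23, 23^2 ≡ 23² = 529 ≡ 12, 23^4 ≡ 12² = 144 ≡ 3, 23^8 ≡ 3² = 9, 23^16 ≡ 9² = 81 ≡ 34. Since 18 = 16 + 2, 23^18 ≡ 34·12: 34·12 = 408 ≡ 32. So 23^18 ≡ 32 (mod 47).
f(24): Repeated squaring mod 47: 24^1 ≡ 24, 24^2 ≡ 24² = 576 ≡ 12, 24^4 ≡ 12² = 144 ≡ 3, 24^8 ≡ 3² = 9, 24^16 ≡ 9² = 81 ≡ 34. Since 18 = 16 + 2, 24^18 ≡ 34·12: 34·12 = 408 ≡ 32. So 24^18 ≡ 32 (mod 47).
So f(23) = f(24) = 32 while 23 ≠ 24, so f is not injective.
A non-injective map from the 47-element set ℤ_{47} to itself takes at most 46 distinct values, so it cannot be surjective. Hence f is not surjective.
Since f is not surjective, we determine |image(f)|. Computing x^18 mod 47 for each x (by repeated squaring, reducing mod 47 at every step), the values f(0), f(1), …, f(46) are: 0, 1, 25, 6, 14, 2, 9, 42, 21, 36, 3, 34, 37, 27, 16, 12, 8, 18, 7, 24, 28, 17, 4, 32, 32, 4, 17, 28, 24, 7, 18, 8, 12, 16, 27, 37, 34, 3, 36, 21, 42, 9, 2, 14, 6, 25, 1.
The distinct values are {0, 1, 2, 3, 4, 6, 7, 8, 9, 12, 14, 16, 17, 18, 21, 24, 25, 27, 28, 32, 34, 36, 37, 42}; there are 24 of them.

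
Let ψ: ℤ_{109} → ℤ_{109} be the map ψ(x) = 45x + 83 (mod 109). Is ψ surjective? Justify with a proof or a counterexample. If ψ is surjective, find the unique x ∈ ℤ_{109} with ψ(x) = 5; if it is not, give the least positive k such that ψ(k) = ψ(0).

Recall that surjectivity means every element of the codomain has a preimage under ψ.
Since gcd(45, 109) = 1, 45 is invertible modulo 109. Euclid's algorithm: 109 = 2·45 + 19, 45 = 2·19 + 7, 19 = 2·7 + 5, 7 = 1·5 + 2, 5 = 2·2 + 1; back-substituting gives 1 = 63·45 − 26·109, so 45⁻¹ ≡ 63 (mod 109).
For any y ∈ ℤ_{109}, x = 63(y − 83) mod 109 satisfies ψ(x) = 45·63(y − 83) + 83 ≡ y (since 45·63 ≡ 1 mod 109). So every y has a preimage.
So ψ is surjective.
Since ψ is surjective, we compute ψ⁻¹(5): solve 45x + 83 ≡ 5 (mod 109), i.e. 45x ≡ 31 (mod 109).
Multiplying by 45⁻¹ = 63 gives x ≡ 63·31 = 1953 = 17·109 + 100 ≡ 100 (mod 109).
Check: ψ(100) = 45·100 + 83 = 4583 = 42·109 + 5 ≡ 5 (mod 109).

100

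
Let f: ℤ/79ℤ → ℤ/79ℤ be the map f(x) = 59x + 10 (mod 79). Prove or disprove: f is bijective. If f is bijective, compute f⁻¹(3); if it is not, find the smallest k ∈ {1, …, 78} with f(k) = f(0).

Suppose f(u) = f(v) in ℤ/79ℤ. Then 59u + 10 ≡ 59v + 10 (mod 79), so 59(u − v) ≡ 0 (mod 79).
Since gcd(59, 79) = 1, 59 is invertible modulo 79, thus u − v ≡ 0 (mod 79), i.e. u = v.
We now compute 59⁻¹ mod 79 explicitly. Euclid's algorithm: 79 = 1·59 + 20, 59 = 2·20 + 19, 20 = 1·19 + 1; back-substituting gives 1 = 75·59 − 56·79, so 59⁻¹ ≡ 75 (mod 79).
Then y ↦ 75(y − 10) is a two-sided inverse to f, so every y ∈ ℤ/79ℤ has a preimage.
Thus f is bijective.
Since f is bijective, we compute f⁻¹(3): solve 59x + 10 ≡ 3 (mod 79), i.e. 59x ≡ 72 (mod 79).
Multiplying by 59⁻¹ = 75 gives x ≡ 75·72 = 5400 = 68·79 + 28 ≡ 28 (mod 79).
Check: f(28) = 59·28 + 10 = 1662 = 21·79 + 3 ≡ 3 (mod 79).

28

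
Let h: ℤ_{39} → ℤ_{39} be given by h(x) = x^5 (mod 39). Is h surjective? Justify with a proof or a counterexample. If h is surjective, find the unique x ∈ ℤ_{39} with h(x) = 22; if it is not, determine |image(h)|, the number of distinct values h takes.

16

Computing x^5 mod 39 for each x (by repeated squaring, reducing mod 39 at every step), the values h(0), h(1), …, h(38) are: 0, 1, 32, 9, 10, 5, 15, 37, 8, 3, 4, 20, 12, 13, 14, 6, 22, 23, 18, 28, 11, 21, 16, 17, 33, 25, 26, 27, 19, 35, 36, 31, 2, 24, 34, 29, 30, 7, 38.
Every element of ℤ_{39} appears exactly once in this list, so h is a bijection, and in particular surjective.
Since h is surjective, we read off the preimage of 22 from the same table: h(16) = 22, so h⁻¹(22) = 16.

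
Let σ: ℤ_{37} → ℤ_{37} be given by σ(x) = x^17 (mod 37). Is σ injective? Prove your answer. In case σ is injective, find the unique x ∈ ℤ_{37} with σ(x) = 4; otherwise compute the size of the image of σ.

Since 37 is prime, the nonzero elements of ℤ_{37} form a cyclic group of order 36.
As gcd(17, 36) = 1, raising to the 17th power is a bijection on this group: if s^17 ≡ t^17 then (st^{−1})^17 = 1, and the only element of order dividing gcd(17, 36) = 1 is 1, so s = t.
With σ(0) = 0 this makes σ injective on all of ℤ_{37}, hence bijective (finite equal-size domain and codomain). In particular σ is injective.
Since σ is injective, we find the preimage of 4. The inverse of x ↦ x^17 on (ℤ_{37})^× is x ↦ x^17, because 17·17 = 289 = 8·36 + 1 ≡ 1 (mod 36) and x^{36} = 1 for x ≠ 0 (Fermat). So σ⁻¹(4) = 4^17 mod 37.
Repeated squaring mod 37: 4^1 ≡ 4, 4^2 ≡ 4² = 16, 4^4 ≡ 16² = 256 ≡ 34, 4^8 ≡ 34² = 1156 ≡ 9, 4^16 ≡ 9² = 81 ≡ 7. Since 17 = 16 + 1, 4^17 ≡ 7·4: 7·4 = 28. So 4^17 ≡ 28 (mod 37).
Hence σ⁻¹(4) = 28.

28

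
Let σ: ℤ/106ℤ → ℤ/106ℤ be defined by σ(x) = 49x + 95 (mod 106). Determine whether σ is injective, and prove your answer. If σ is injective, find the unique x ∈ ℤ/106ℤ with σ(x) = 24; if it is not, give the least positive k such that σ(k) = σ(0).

31

If σ(s) = σ(t), then 49s ≡ 49t (mod 106). Because gcd(49, 106) = 1, we may cancel 49 to get s ≡ t (mod 106).
Hence σ is injective.
We now compute 49⁻¹ mod 106 explicitly. Euclid's algorithm: 106 = 2·49 + 8, 49 = 6·8 + 1; back-substituting gives 1 = 13·49 − 6·106, so 49⁻¹ ≡ 13 (mod 106).
Since σ is injective, we find σ⁻¹(24): we need 49x ≡ 24 − 95 ≡ 35 (mod 106). Using 49⁻¹ = 13: x ≡ 13·35 = 455 = 4·106 + 31, so x = 31.
Check: σ(31) = 49·31 + 95 = 1614 = 15·106 + 24 ≡ 24 (mod 106).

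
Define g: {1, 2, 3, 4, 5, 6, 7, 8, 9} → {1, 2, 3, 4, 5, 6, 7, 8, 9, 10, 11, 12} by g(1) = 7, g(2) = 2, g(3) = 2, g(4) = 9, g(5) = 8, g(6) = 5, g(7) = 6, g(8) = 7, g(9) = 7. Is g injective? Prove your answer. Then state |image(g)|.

6

g(2) = 2 = g(3) with 2 ≠ 3, so g is not injective.
The image of g is {2, 5, 6, 7, 8, 9}, which has 6 elements.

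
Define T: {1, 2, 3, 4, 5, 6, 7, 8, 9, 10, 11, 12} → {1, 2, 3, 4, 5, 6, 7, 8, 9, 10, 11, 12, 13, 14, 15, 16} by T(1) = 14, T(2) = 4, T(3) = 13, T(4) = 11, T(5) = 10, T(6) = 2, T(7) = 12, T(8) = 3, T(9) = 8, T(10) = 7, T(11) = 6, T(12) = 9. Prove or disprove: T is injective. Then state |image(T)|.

The values T(1), …, T(12) are 14, 4, 13, 11, 10, 2, 12, 3, 8, 7, 6, 9 — all distinct.
So T(u) = T(v) only when u = v, and T is injective.
The image of T is {2, 3, 4, 6, 7, 8, 9, 10, 11, 12, 13, 14}, which has 12 elements.

12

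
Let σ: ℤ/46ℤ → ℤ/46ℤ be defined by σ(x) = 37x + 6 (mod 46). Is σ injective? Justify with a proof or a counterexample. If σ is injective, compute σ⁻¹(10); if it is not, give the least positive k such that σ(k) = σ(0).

20

Suppose σ(a) = σ(b) in ℤ/46ℤ. Then 37a + 6 ≡ 37b + 6 (mod 46), thus 37(a − b) ≡ 0 (mod 46).
Since gcd(37, 46) = 1, 37 is invertible modulo 46, so a − b ≡ 0 (mod 46), i.e. a = b.
Hence σ is injective.
We now compute 37⁻¹ mod 46 explicitly. Euclid's algorithm: 46 = 1·37 + 9, 37 = 4·9 + 1; back-substituting gives 1 = 5·37 − 4·46, so 37⁻¹ ≡ 5 (mod 46).
Since σ is injective, we find σ⁻¹(10): we need 37x ≡ 10 − 6 ≡ 4 (mod 46). Using 37⁻¹ = 5: x ≡ 5·4 = 20, so x = 20.
Check: σ(20) = 37·20 + 6 = 746 = 16·46 + 10 ≡ 10 (mod 46).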